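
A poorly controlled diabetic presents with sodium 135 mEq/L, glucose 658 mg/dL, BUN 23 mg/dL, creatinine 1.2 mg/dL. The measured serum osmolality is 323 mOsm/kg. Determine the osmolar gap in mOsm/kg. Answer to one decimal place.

8.2 mOsm/kg

Calculated osmolality = 2·Na + glucose/18 + BUN/2.8
= 2·135 + 658/18 + 23/2.8
= 270 + 36.56 + 8.21
= 314.77 mOsm/kg ≈ 314.8 mOsm/kg
Osmolar gap = measured − calculated = 323 − 314.8 = 8.2 mOsm/kg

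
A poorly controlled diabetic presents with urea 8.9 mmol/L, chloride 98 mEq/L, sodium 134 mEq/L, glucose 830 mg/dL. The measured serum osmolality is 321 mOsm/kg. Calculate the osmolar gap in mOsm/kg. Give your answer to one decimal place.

-2.0 mOsm/kg

Calculated osmolality = 2·Na + glucose/18 + urea
= 2·134 + 830/18 + 8.9
= 268 + 46.11 + 8.90
= 323.01 mOsm/kg ≈ 323.0 mOsm/kg
Osmolar gap = measured − calculated = 321 − 323.0 = -2.0 mOsm/kg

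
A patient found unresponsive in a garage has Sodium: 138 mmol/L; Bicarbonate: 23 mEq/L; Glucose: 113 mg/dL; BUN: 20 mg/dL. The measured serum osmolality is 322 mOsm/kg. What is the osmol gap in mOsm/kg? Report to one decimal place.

Calculated osmolality = 2·Na + glucose/18 + BUN/2.8
= 2·138 + 113/18 + 20/2.8
= 276 + 6.28 + 7.14
= 289.42 mOsm/kg ≈ 289.4 mOsm/kg
Osmolar gap = measured − calculated = 322 − 289.4 = 32.6 mOsm/kg

32.6 mOsm/kg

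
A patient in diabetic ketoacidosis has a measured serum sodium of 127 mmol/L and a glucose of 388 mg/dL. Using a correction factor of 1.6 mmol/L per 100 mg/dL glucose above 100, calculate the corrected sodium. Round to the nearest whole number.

Corrected Na = measured Na + 1.6 · (glucose − 100)/100
= 127 + 1.6 · (388 − 100)/100
= 127 + 4.6
= 131.6 mmol/L

132 mmol/L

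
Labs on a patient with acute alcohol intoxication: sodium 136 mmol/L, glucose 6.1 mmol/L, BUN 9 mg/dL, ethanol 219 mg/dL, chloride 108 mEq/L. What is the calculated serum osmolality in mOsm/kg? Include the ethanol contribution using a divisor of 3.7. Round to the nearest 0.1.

Calculated osmolality = 2·Na + glucose + BUN/2.8 + ethanol/3.7
= 2·136 + 6.1 + 9/2.8 + 219/3.7
= 272 + 6.10 + 3.21 + 59.19
= 340.5 mOsm/kg

340.5 mOsm/kg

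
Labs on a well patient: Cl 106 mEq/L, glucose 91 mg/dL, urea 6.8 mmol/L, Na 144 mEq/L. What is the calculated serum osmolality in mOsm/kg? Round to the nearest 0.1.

299.9 mOsm/kg

Calculated osmolality = 2·Na + glucose/18 + urea
= 2·144 + 91/18 + 6.8
= 288 + 5.06 + 6.80
= 299.86 mOsm/kg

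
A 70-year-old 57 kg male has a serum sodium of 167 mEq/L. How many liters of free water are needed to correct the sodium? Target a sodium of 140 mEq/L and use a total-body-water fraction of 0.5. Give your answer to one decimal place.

5.5 L

TBW = 0.5 · 57 = 28.5 L
Free water deficit = TBW · (Na/140 − 1)
= 28.5 · (167/140 − 1)
= 28.5 · 0.1929
= 5.5 L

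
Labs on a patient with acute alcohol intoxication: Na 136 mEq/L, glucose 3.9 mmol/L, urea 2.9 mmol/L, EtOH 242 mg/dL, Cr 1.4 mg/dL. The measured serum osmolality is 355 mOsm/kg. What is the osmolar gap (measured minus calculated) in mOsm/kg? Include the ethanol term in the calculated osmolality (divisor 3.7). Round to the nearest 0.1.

Calculated osmolality = 2·Na + glucose + urea + ethanol/3.7
= 2·136 + 3.9 + 2.9 + 242/3.7
= 272 + 3.90 + 2.90 + 65.41
= 344.21 mOsm/kg ≈ 344.2 mOsm/kg
Osmolar gap = measured − calculated = 355 − 344.2 = 10.8 mOsm/kg

10.8 mOsm/kg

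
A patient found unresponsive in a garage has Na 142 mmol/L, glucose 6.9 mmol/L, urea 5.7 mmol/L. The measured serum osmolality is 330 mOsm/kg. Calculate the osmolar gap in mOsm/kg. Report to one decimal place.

Calculated osmolality = 2·Na + glucose + urea
= 2·142 + 6.9 + 5.7
= 284 + 6.90 + 5.70
= 296.6 mOsm/kg ≈ 296.6 mOsm/kg
Osmolar gap = measured − calculated = 330 − 296.6 = 33.4 mOsm/kg

33.4 mOsm/kg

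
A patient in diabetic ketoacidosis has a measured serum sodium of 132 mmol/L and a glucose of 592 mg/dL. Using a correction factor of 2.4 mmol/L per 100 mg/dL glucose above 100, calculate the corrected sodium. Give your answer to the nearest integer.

Corrected Na = measured Na + 2.4 · (glucose − 100)/100
= 132 + 2.4 · (592 − 100)/100
= 132 + 11.8
= 143.8 mmol/L

144 mmol/L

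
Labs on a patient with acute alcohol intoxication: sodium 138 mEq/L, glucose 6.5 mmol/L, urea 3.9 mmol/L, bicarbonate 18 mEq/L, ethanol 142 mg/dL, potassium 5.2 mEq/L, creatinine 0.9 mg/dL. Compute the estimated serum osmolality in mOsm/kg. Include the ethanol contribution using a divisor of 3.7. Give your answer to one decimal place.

324.8 mOsm/kg

Calculated osmolality = 2·Na + glucose + urea + ethanol/3.7
= 2·138 + 6.5 + 3.9 + 142/3.7
= 276 + 6.50 + 3.90 + 38.38
= 324.78 mOsm/kg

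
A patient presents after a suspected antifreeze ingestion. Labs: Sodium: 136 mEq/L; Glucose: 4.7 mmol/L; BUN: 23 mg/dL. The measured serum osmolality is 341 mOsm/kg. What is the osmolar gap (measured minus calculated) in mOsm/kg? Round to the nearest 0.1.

Calculated osmolality = 2·Na + glucose + BUN/2.8
= 2·136 + 4.7 + 23/2.8
= 272 + 4.70 + 8.21
= 284.91 mOsm/kg ≈ 284.9 mOsm/kg
Osmolar gap = measured − calculated = 341 − 284.9 = 56.1 mOsm/kg

56.1 mOsm/kg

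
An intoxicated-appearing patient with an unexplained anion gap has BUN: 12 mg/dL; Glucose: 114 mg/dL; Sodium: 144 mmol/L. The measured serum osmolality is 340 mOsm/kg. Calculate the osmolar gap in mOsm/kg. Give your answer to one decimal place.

41.4 mOsm/kg

Calculated osmolality = 2·Na + glucose/18 + BUN/2.8
= 2·144 + 114/18 + 12/2.8
= 288 + 6.33 + 4.29
= 298.62 mOsm/kg ≈ 298.6 mOsm/kg
Osmolar gap = measured − calculated = 340 − 298.6 = 41.4 mOsm/kg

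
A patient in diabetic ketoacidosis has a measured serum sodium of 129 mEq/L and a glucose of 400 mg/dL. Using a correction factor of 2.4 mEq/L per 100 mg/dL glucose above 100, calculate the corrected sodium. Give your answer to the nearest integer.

Corrected Na = measured Na + 2.4 · (glucose − 100)/100
= 129 + 2.4 · (400 − 100)/100
= 129 + 7.2
= 136.2 mEq/L

136 mEq/L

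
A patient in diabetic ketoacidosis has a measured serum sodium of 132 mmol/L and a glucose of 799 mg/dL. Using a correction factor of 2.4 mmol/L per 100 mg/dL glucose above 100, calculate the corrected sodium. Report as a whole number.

149 mmol/L

Corrected Na = measured Na + 2.4 · (glucose − 100)/100
= 132 + 2.4 · (799 − 100)/100
= 132 + 16.8
= 148.8 mmol/L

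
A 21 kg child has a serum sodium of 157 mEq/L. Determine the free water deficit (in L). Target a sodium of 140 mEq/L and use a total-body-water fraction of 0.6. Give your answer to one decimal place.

TBW = 0.6 · 21 = 12.6 L
Free water deficit = TBW · (Na/140 − 1)
= 12.6 · (157/140 − 1)
= 12.6 · 0.1214
= 1.53 L

1.5 L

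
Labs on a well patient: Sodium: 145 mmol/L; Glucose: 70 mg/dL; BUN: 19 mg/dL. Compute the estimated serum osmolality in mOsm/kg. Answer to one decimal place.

300.7 mOsm/kg

Calculated osmolality = 2·Na + glucose/18 + BUN/2.8
= 2·145 + 70/18 + 19/2.8
= 290 + 3.89 + 6.79
= 300.68 mOsm/kg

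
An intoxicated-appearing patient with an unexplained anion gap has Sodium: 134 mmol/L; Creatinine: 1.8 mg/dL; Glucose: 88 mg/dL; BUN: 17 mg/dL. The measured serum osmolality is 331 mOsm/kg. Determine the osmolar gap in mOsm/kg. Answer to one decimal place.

52.0 mOsm/kg

Calculated osmolality = 2·Na + glucose/18 + BUN/2.8
= 2·134 + 88/18 + 17/2.8
= 268 + 4.89 + 6.07
= 278.96 mOsm/kg ≈ 279.0 mOsm/kg
Osmolar gap = measured − calculated = 331 − 279.0 = 52.0 mOsm/kg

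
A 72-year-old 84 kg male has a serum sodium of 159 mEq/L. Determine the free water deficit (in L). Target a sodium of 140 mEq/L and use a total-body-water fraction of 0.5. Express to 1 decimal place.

TBW = 0.5 · 84 = 42 L
Free water deficit = TBW · (Na/140 − 1)
= 42 · (159/140 − 1)
= 42 · 0.1357
= 5.7 L

5.7 L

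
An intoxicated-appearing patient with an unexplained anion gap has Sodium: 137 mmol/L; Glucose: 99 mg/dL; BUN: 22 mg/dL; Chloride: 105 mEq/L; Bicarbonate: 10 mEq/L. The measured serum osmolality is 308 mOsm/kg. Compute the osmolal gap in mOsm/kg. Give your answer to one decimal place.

20.6 mOsm/kg

Calculated osmolality = 2·Na + glucose/18 + BUN/2.8
= 2·137 + 99/18 + 22/2.8
= 274 + 5.50 + 7.86
= 287.36 mOsm/kg ≈ 287.4 mOsm/kg
Osmolar gap = measured − calculated = 308 − 287.4 = 20.6 mOsm/kg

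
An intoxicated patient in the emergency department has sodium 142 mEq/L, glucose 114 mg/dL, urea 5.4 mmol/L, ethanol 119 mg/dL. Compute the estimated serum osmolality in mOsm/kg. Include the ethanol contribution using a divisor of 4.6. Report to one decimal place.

Calculated osmolality = 2·Na + glucose/18 + urea + ethanol/4.6
= 2·142 + 114/18 + 5.4 + 119/4.6
= 284 + 6.33 + 5.40 + 25.87
= 321.6 mOsm/kg

321.6 mOsm/kg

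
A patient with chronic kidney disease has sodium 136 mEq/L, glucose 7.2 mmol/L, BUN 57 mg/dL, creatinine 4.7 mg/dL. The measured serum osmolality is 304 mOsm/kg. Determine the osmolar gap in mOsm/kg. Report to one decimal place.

4.4 mOsm/kg

Calculated osmolality = 2·Na + glucose + BUN/2.8
= 2·136 + 7.2 + 57/2.8
= 272 + 7.20 + 20.36
= 299.56 mOsm/kg ≈ 299.6 mOsm/kg
Osmolar gap = measured − calculated = 304 − 299.6 = 4.4 mOsm/kg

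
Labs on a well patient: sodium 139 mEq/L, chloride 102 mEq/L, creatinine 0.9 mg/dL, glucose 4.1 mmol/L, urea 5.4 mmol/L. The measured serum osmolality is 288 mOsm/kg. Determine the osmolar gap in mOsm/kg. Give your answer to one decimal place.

0.5 mOsm/kg

Calculated osmolality = 2·Na + glucose + urea
= 2·139 + 4.1 + 5.4
= 278 + 4.10 + 5.40
= 287.5 mOsm/kg ≈ 287.5 mOsm/kg
Osmolar gap = measured − calculated = 288 − 287.5 = 0.5 mOsm/kg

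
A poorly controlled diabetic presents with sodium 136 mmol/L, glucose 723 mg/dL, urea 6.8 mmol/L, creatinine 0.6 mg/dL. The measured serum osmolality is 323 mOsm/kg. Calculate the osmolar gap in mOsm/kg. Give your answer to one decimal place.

Calculated osmolality = 2·Na + glucose/18 + urea
= 2·136 + 723/18 + 6.8
= 272 + 40.17 + 6.80
= 318.97 mOsm/kg ≈ 319.0 mOsm/kg
Osmolar gap = measured − calculated = 323 − 319.0 = 4.0 mOsm/kg

4.0 mOsm/kg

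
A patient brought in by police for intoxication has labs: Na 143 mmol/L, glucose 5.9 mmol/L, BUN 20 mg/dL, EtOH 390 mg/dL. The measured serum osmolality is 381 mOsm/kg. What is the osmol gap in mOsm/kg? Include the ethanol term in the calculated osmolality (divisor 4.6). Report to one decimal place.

Calculated osmolality = 2·Na + glucose + BUN/2.8 + ethanol/4.6
= 2·143 + 5.9 + 20/2.8 + 390/4.6
= 286 + 5.90 + 7.14 + 84.78
= 383.82 mOsm/kg ≈ 383.8 mOsm/kg
Osmolar gap = measured − calculated = 381 − 383.8 = -2.8 mOsm/kg

-2.8 mOsm/kg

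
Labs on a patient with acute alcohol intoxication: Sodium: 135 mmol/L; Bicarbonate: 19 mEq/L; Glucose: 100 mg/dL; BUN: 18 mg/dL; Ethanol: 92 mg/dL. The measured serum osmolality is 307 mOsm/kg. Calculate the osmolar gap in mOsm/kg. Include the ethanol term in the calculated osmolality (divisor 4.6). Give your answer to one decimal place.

Calculated osmolality = 2·Na + glucose/18 + BUN/2.8 + ethanol/4.6
= 2·135 + 100/18 + 18/2.8 + 92/4.6
= 270 + 5.56 + 6.43 + 20
= 301.99 mOsm/kg ≈ 302.0 mOsm/kg
Osmolar gap = measured − calculated = 307 − 302.0 = 5.0 mOsm/kg

5.0 mOsm/kg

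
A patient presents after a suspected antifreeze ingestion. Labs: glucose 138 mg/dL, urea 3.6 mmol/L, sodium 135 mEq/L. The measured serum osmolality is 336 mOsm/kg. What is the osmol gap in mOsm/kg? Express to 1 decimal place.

54.7 mOsm/kg

Calculated osmolality = 2·Na + glucose/18 + urea
= 2·135 + 138/18 + 3.6
= 270 + 7.67 + 3.60
= 281.27 mOsm/kg ≈ 281.3 mOsm/kg
Osmolar gap = measured − calculated = 336 − 281.3 = 54.7 mOsm/kg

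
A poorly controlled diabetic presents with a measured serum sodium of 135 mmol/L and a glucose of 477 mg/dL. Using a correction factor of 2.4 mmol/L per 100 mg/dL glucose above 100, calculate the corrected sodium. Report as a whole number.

144 mmol/L

Corrected Na = measured Na + 2.4 · (glucose − 100)/100
= 135 + 2.4 · (477 − 100)/100
= 135 + 9
= 144 mmol/L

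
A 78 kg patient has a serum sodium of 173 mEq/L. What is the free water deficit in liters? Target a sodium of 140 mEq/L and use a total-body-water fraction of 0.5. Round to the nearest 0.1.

TBW = 0.5 · 78 = 39 L
Free water deficit = TBW · (Na/140 − 1)
= 39 · (173/140 − 1)
= 39 · 0.2357
= 9.19 L

9.2 L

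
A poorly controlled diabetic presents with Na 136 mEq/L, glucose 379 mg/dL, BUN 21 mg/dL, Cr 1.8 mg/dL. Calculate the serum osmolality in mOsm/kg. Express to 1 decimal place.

Calculated osmolality = 2·Na + glucose/18 + BUN/2.8
= 2·136 + 379/18 + 21/2.8
= 272 + 21.06 + 7.50
= 300.56 mOsm/kg

300.6 mOsm/kg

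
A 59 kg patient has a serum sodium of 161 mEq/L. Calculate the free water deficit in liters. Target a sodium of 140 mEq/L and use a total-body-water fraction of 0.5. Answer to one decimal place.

TBW = 0.5 · 59 = 29.5 L
Free water deficit = TBW · (Na/140 − 1)
= 29.5 · (161/140 − 1)
= 29.5 · 0.15
= 4.42 L

4.4 L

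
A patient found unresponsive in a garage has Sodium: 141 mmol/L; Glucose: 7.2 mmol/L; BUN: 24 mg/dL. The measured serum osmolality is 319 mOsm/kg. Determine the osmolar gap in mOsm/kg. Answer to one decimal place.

21.2 mOsm/kg

Calculated osmolality = 2·Na + glucose + BUN/2.8
= 2·141 + 7.2 + 24/2.8
= 282 + 7.20 + 8.57
= 297.77 mOsm/kg ≈ 297.8 mOsm/kg
Osmolar gap = measured − calculated = 319 − 297.8 = 21.2 mOsm/kg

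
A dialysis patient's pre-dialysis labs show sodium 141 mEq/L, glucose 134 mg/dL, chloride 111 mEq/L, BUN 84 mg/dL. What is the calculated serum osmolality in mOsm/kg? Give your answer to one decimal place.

Calculated osmolality = 2·Na + glucose/18 + BUN/2.8
= 2·141 + 134/18 + 84/2.8
= 282 + 7.44 + 30
= 319.44 mOsm/kg

319.4 mOsm/kg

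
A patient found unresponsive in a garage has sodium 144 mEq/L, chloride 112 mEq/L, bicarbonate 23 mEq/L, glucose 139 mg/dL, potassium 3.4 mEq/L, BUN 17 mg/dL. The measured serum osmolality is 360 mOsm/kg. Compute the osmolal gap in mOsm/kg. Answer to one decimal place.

Calculated osmolality = 2·Na + glucose/18 + BUN/2.8
= 2·144 + 139/18 + 17/2.8
= 288 + 7.72 + 6.07
= 301.79 mOsm/kg ≈ 301.8 mOsm/kg
Osmolar gap = measured − calculated = 360 − 301.8 = 58.2 mOsm/kg

58.2 mOsm/kg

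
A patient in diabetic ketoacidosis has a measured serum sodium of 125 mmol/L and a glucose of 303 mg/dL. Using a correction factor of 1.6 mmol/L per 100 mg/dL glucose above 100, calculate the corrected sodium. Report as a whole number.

128 mmol/L

Corrected Na = measured Na + 1.6 · (glucose − 100)/100
= 125 + 1.6 · (303 − 100)/100
= 125 + 3.2
= 128.2 mmol/L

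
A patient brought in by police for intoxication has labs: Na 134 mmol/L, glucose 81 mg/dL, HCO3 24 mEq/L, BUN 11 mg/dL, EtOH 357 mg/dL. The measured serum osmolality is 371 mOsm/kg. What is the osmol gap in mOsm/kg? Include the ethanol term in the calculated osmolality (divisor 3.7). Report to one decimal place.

-1.9 mOsm/kg

Calculated osmolality = 2·Na + glucose/18 + BUN/2.8 + ethanol/3.7
= 2·134 + 81/18 + 11/2.8 + 357/3.7
= 268 + 4.50 + 3.93 + 96.49
= 372.92 mOsm/kg ≈ 372.9 mOsm/kg
Osmolar gap = measured − calculated = 371 − 372.9 = -1.9 mOsm/kg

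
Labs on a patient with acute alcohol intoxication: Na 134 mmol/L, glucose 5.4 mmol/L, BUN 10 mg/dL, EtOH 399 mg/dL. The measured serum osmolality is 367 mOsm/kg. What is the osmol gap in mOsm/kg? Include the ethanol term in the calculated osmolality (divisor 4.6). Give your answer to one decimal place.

Calculated osmolality = 2·Na + glucose + BUN/2.8 + ethanol/4.6
= 2·134 + 5.4 + 10/2.8 + 399/4.6
= 268 + 5.40 + 3.57 + 86.74
= 363.71 mOsm/kg ≈ 363.7 mOsm/kg
Osmolar gap = measured − calculated = 367 − 363.7 = 3.3 mOsm/kg

3.3 mOsm/kg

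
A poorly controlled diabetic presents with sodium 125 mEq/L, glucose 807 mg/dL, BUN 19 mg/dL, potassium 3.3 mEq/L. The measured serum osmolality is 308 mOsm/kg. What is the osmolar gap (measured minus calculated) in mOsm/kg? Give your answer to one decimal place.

6.4 mOsm/kg

Calculated osmolality = 2·Na + glucose/18 + BUN/2.8
= 2·125 + 807/18 + 19/2.8
= 250 + 44.83 + 6.79
= 301.62 mOsm/kg ≈ 301.6 mOsm/kg
Osmolar gap = measured − calculated = 308 − 301.6 = 6.4 mOsm/kg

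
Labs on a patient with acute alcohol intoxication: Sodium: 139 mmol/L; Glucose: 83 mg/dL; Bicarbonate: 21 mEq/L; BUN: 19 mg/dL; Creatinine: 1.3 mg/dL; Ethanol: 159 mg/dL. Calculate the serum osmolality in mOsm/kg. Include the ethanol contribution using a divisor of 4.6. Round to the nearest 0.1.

324.0 mOsm/kg

Calculated osmolality = 2·Na + glucose/18 + BUN/2.8 + ethanol/4.6
= 2·139 + 83/18 + 19/2.8 + 159/4.6
= 278 + 4.61 + 6.79 + 34.57
= 323.97 mOsm/kg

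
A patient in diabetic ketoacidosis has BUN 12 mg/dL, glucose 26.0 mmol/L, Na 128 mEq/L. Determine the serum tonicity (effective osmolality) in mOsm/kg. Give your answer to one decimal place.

282.0 mOsm/kg

Effective osmolality excludes urea (freely permeant across cell membranes):
2·Na + glucose
= 2·128 + 26
= 256 + 26
= 282 mOsm/kg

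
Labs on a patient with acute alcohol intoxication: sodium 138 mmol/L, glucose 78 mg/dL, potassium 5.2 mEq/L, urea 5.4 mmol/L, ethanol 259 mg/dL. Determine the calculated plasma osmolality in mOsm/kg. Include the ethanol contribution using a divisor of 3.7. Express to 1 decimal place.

355.7 mOsm/kg

Calculated osmolality = 2·Na + glucose/18 + urea + ethanol/3.7
= 2·138 + 78/18 + 5.4 + 259/3.7
= 276 + 4.33 + 5.40 + 70
= 355.73 mOsm/kg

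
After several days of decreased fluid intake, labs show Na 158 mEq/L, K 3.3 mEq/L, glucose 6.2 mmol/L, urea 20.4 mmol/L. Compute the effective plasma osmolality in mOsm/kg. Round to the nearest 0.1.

Effective osmolality excludes urea (freely permeant across cell membranes):
2·Na + glucose
= 2·158 + 6.2
= 316 + 6.2
= 322.2 mOsm/kg

322.2 mOsm/kg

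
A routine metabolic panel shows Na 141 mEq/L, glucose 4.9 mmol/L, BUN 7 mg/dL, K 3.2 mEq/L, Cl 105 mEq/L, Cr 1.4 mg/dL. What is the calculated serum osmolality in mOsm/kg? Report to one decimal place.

289.4 mOsm/kg

Calculated osmolality = 2·Na + glucose + BUN/2.8
= 2·141 + 4.9 + 7/2.8
= 282 + 4.90 + 2.50
= 289.4 mOsm/kg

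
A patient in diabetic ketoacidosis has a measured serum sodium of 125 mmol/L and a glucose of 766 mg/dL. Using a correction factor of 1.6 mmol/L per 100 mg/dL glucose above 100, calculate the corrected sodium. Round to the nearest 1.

Corrected Na = measured Na + 1.6 · (glucose − 100)/100
= 125 + 1.6 · (766 − 100)/100
= 125 + 10.7
= 135.7 mmol/L

136 mmol/L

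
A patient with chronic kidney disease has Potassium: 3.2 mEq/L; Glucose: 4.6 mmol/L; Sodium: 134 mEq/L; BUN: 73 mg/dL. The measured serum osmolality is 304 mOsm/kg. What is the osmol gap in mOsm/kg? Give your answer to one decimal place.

Calculated osmolality = 2·Na + glucose + BUN/2.8
= 2·134 + 4.6 + 73/2.8
= 268 + 4.60 + 26.07
= 298.67 mOsm/kg ≈ 298.7 mOsm/kg
Osmolar gap = measured − calculated = 304 − 298.7 = 5.3 mOsm/kg

5.3 mOsm/kg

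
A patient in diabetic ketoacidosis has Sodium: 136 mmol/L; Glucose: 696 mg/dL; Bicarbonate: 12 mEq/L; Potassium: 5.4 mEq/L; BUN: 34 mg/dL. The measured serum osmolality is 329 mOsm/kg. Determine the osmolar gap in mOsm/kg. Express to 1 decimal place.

Calculated osmolality = 2·Na + glucose/18 + BUN/2.8
= 2·136 + 696/18 + 34/2.8
= 272 + 38.67 + 12.14
= 322.81 mOsm/kg ≈ 322.8 mOsm/kg
Osmolar gap = measured − calculated = 329 − 322.8 = 6.2 mOsm/kg

6.2 mOsm/kg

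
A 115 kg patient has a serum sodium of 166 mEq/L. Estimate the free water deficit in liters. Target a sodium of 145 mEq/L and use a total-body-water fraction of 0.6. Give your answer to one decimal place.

TBW = 0.6 · 115 = 69 L
Free water deficit = TBW · (Na/145 − 1)
= 69 · (166/145 − 1)
= 69 · 0.1448
= 9.99 L

10.0 L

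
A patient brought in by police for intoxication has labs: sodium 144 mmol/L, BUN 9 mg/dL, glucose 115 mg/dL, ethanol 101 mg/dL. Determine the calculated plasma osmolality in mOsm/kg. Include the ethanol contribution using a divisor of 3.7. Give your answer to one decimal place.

Calculated osmolality = 2·Na + glucose/18 + BUN/2.8 + ethanol/3.7
= 2·144 + 115/18 + 9/2.8 + 101/3.7
= 288 + 6.39 + 3.21 + 27.30
= 324.9 mOsm/kg

324.9 mOsm/kg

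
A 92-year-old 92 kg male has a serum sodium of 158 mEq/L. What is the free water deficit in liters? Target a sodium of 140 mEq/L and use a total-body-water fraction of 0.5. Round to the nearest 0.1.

5.9 L

TBW = 0.5 · 92 = 46 L
Free water deficit = TBW · (Na/140 − 1)
= 46 · (158/140 − 1)
= 46 · 0.1286
= 5.92 L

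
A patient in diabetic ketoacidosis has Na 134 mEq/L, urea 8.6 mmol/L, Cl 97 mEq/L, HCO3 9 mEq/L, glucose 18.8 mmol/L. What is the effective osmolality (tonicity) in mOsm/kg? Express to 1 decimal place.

Effective osmolality excludes urea (freely permeant across cell membranes):
2·Na + glucose
= 2·134 + 18.8
= 268 + 18.8
= 286.8 mOsm/kg

286.8 mOsm/kg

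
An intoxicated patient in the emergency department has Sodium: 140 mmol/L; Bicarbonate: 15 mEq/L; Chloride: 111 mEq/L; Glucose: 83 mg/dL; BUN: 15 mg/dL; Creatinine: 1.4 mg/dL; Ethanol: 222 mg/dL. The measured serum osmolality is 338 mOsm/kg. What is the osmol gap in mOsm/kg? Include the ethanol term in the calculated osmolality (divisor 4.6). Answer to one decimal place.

-0.2 mOsm/kg

Calculated osmolality = 2·Na + glucose/18 + BUN/2.8 + ethanol/4.6
= 2·140 + 83/18 + 15/2.8 + 222/4.6
= 280 + 4.61 + 5.36 + 48.26
= 338.23 mOsm/kg ≈ 338.2 mOsm/kg
Osmolar gap = measured − calculated = 338 − 338.2 = -0.2 mOsm/kg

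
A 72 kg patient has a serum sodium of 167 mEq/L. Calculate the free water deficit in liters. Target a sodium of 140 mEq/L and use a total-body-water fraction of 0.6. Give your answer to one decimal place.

TBW = 0.6 · 72 = 43.2 L
Free water deficit = TBW · (Na/140 − 1)
= 43.2 · (167/140 − 1)
= 43.2 · 0.1929
= 8.33 L

8.3 L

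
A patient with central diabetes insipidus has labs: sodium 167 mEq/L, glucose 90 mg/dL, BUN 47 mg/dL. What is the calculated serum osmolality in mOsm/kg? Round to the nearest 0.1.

355.8 mOsm/kg

Calculated osmolality = 2·Na + glucose/18 + BUN/2.8
= 2·167 + 90/18 + 47/2.8
= 334 + 5 + 16.79
= 355.79 mOsm/kg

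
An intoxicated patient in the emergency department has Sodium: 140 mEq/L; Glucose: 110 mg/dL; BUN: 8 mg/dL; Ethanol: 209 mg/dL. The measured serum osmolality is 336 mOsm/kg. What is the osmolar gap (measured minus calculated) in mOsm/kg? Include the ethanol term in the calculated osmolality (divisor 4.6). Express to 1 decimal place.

Calculated osmolality = 2·Na + glucose/18 + BUN/2.8 + ethanol/4.6
= 2·140 + 110/18 + 8/2.8 + 209/4.6
= 280 + 6.11 + 2.86 + 45.43
= 334.4 mOsm/kg ≈ 334.4 mOsm/kg
Osmolar gap = measured − calculated = 336 − 334.4 = 1.6 mOsm/kg

1.6 mOsm/kg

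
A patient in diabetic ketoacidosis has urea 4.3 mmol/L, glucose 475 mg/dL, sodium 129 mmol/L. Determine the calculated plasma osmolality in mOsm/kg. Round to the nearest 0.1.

Calculated osmolality = 2·Na + glucose/18 + urea
= 2·129 + 475/18 + 4.3
= 258 + 26.39 + 4.30
= 288.69 mOsm/kg

288.7 mOsm/kg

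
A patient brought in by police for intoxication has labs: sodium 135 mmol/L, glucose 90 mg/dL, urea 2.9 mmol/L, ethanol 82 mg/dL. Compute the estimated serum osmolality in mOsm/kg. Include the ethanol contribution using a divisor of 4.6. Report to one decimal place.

295.7 mOsm/kg

Calculated osmolality = 2·Na + glucose/18 + urea + ethanol/4.6
= 2·135 + 90/18 + 2.9 + 82/4.6
= 270 + 5 + 2.90 + 17.83
= 295.73 mOsm/kg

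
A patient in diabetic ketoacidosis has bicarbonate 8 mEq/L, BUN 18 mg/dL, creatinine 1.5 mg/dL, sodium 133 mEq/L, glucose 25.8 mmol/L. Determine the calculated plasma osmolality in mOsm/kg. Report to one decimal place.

Calculated osmolality = 2·Na + glucose + BUN/2.8
= 2·133 + 25.8 + 18/2.8
= 266 + 25.80 + 6.43
= 298.23 mOsm/kg

298.2 mOsm/kg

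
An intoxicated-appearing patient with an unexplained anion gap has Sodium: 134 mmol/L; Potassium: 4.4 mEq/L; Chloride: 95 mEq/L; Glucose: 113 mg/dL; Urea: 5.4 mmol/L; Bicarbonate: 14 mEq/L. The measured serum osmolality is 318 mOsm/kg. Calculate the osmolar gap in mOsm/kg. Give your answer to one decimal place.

Calculated osmolality = 2·Na + glucose/18 + urea
= 2·134 + 113/18 + 5.4
= 268 + 6.28 + 5.40
= 279.68 mOsm/kg ≈ 279.7 mOsm/kg
Osmolar gap = measured − calculated = 318 − 279.7 = 38.3 mOsm/kg

38.3 mOsm/kg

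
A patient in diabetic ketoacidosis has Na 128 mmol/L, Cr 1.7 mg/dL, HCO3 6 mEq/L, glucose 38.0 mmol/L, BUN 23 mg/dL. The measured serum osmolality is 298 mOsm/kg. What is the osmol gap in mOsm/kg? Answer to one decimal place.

Calculated osmolality = 2·Na + glucose + BUN/2.8
= 2·128 + 38 + 23/2.8
= 256 + 38 + 8.21
= 302.21 mOsm/kg ≈ 302.2 mOsm/kg
Osmolar gap = measured − calculated = 298 − 302.2 = -4.2 mOsm/kg

-4.2 mOsm/kg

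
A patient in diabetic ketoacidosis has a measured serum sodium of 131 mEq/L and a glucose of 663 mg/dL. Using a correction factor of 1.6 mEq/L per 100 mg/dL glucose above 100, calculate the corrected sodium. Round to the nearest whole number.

140 mEq/L

Corrected Na = measured Na + 1.6 · (glucose − 100)/100
= 131 + 1.6 · (663 − 100)/100
= 131 + 9
= 140 mEq/L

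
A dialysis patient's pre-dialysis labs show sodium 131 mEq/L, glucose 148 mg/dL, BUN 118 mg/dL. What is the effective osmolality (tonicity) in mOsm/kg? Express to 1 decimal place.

270.2 mOsm/kg

Effective osmolality excludes urea (freely permeant across cell membranes):
2·Na + glucose/18
= 2·131 + 148/18
= 262 + 8.22
= 270.22 mOsm/kg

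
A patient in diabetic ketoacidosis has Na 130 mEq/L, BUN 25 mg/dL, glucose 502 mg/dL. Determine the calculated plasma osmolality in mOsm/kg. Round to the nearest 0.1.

296.8 mOsm/kg

Calculated osmolality = 2·Na + glucose/18 + BUN/2.8
= 2·130 + 502/18 + 25/2.8
= 260 + 27.89 + 8.93
= 296.82 mOsm/kg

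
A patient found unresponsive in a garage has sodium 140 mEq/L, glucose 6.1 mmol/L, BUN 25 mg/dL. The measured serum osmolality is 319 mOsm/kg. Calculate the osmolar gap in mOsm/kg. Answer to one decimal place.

Calculated osmolality = 2·Na + glucose + BUN/2.8
= 2·140 + 6.1 + 25/2.8
= 280 + 6.10 + 8.93
= 295.03 mOsm/kg ≈ 295.0 mOsm/kg
Osmolar gap = measured − calculated = 319 − 295.0 = 24.0 mOsm/kg

24.0 mOsm/kg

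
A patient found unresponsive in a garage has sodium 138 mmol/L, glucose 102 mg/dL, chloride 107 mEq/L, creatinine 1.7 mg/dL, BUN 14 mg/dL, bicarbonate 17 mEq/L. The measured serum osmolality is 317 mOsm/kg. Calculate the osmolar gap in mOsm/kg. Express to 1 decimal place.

30.3 mOsm/kg

Calculated osmolality = 2·Na + glucose/18 + BUN/2.8
= 2·138 + 102/18 + 14/2.8
= 276 + 5.67 + 5
= 286.67 mOsm/kg ≈ 286.7 mOsm/kg
Osmolar gap = measured − calculated = 317 − 286.7 = 30.3 mOsm/kg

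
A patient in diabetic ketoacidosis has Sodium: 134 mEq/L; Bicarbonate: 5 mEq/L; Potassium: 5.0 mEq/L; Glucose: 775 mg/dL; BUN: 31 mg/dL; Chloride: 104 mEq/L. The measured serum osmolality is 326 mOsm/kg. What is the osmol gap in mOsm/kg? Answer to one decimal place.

3.9 mOsm/kg

Calculated osmolality = 2·Na + glucose/18 + BUN/2.8
= 2·134 + 775/18 + 31/2.8
= 268 + 43.06 + 11.07
= 322.13 mOsm/kg ≈ 322.1 mOsm/kg
Osmolar gap = measured − calculated = 326 − 322.1 = 3.9 mOsm/kg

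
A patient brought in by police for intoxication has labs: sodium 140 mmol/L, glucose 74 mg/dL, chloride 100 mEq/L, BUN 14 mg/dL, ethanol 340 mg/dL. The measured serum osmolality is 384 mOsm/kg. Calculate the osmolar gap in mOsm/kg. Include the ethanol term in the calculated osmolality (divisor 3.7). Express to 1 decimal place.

Calculated osmolality = 2·Na + glucose/18 + BUN/2.8 + ethanol/3.7
= 2·140 + 74/18 + 14/2.8 + 340/3.7
= 280 + 4.11 + 5 + 91.89
= 381 mOsm/kg ≈ 381.0 mOsm/kg
Osmolar gap = measured − calculated = 384 − 381.0 = 3.0 mOsm/kg

3.0 mOsm/kg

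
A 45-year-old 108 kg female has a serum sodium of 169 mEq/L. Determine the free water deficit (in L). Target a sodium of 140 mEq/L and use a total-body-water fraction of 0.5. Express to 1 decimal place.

TBW = 0.5 · 108 = 54 L
Free water deficit = TBW · (Na/140 − 1)
= 54 · (169/140 − 1)
= 54 · 0.2071
= 11.18 L

11.2 L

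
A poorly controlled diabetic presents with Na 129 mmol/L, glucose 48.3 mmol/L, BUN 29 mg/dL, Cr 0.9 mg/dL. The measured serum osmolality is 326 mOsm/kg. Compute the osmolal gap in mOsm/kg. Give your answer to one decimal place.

9.3 mOsm/kg

Calculated osmolality = 2·Na + glucose + BUN/2.8
= 2·129 + 48.3 + 29/2.8
= 258 + 48.30 + 10.36
= 316.66 mOsm/kg ≈ 316.7 mOsm/kg
Osmolar gap = measured − calculated = 326 − 316.7 = 9.3 mOsm/kg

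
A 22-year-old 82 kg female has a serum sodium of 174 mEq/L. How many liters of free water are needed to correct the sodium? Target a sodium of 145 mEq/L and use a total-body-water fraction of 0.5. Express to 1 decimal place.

TBW = 0.5 · 82 = 41 L
Free water deficit = TBW · (Na/145 − 1)
= 41 · (174/145 − 1)
= 41 · 0.2
= 8.2 L

8.2 L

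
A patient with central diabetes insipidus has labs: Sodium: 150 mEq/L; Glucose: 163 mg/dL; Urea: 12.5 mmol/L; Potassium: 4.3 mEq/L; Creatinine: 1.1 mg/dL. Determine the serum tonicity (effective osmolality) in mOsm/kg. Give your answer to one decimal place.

Effective osmolality excludes urea (freely permeant across cell membranes):
2·Na + glucose/18
= 2·150 + 163/18
= 300 + 9.06
= 309.06 mOsm/kg

309.1 mOsm/kg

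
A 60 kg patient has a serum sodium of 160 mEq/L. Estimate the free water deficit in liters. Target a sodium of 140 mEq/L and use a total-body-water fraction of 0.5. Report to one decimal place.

4.3 L

TBW = 0.5 · 60 = 30 L
Free water deficit = TBW · (Na/140 − 1)
= 30 · (160/140 − 1)
= 30 · 0.1429
= 4.29 L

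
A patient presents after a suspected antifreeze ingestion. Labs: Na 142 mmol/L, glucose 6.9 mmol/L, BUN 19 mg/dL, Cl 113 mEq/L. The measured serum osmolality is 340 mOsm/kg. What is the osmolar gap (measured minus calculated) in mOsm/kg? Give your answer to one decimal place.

42.3 mOsm/kg

Calculated osmolality = 2·Na + glucose + BUN/2.8
= 2·142 + 6.9 + 19/2.8
= 284 + 6.90 + 6.79
= 297.69 mOsm/kg ≈ 297.7 mOsm/kg
Osmolar gap = measured − calculated = 340 − 297.7 = 42.3 mOsm/kg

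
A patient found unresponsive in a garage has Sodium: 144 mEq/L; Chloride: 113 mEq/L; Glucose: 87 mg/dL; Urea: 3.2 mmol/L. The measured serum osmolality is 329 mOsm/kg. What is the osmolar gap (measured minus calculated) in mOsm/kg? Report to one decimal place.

Calculated osmolality = 2·Na + glucose/18 + urea
= 2·144 + 87/18 + 3.2
= 288 + 4.83 + 3.20
= 296.03 mOsm/kg ≈ 296.0 mOsm/kg
Osmolar gap = measured − calculated = 329 − 296.0 = 33.0 mOsm/kg

33.0 mOsm/kg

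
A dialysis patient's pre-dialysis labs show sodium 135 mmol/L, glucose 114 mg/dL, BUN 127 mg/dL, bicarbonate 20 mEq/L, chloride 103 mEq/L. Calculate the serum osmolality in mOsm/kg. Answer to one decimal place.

321.7 mOsm/kg

Calculated osmolality = 2·Na + glucose/18 + BUN/2.8
= 2·135 + 114/18 + 127/2.8
= 270 + 6.33 + 45.36
= 321.69 mOsm/kg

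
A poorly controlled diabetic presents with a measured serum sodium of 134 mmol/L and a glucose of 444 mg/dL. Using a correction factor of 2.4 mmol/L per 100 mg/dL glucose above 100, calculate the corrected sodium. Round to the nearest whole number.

Corrected Na = measured Na + 2.4 · (glucose − 100)/100
= 134 + 2.4 · (444 − 100)/100
= 134 + 8.3
= 142.3 mmol/L

142 mmol/L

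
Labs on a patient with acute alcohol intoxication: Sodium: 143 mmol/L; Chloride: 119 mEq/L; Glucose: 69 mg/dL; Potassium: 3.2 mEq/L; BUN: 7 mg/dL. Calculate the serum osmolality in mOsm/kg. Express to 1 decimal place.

292.3 mOsm/kg

Calculated osmolality = 2·Na + glucose/18 + BUN/2.8
= 2·143 + 69/18 + 7/2.8
= 286 + 3.83 + 2.50
= 292.33 mOsm/kg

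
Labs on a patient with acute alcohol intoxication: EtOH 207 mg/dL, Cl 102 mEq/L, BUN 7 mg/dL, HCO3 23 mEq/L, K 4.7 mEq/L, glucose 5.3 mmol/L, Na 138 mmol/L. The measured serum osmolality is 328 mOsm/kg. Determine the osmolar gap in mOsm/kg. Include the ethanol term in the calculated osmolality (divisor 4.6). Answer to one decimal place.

-0.8 mOsm/kg

Calculated osmolality = 2·Na + glucose + BUN/2.8 + ethanol/4.6
= 2·138 + 5.3 + 7/2.8 + 207/4.6
= 276 + 5.30 + 2.50 + 45
= 328.8 mOsm/kg ≈ 328.8 mOsm/kg
Osmolar gap = measured − calculated = 328 − 328.8 = -0.8 mOsm/kg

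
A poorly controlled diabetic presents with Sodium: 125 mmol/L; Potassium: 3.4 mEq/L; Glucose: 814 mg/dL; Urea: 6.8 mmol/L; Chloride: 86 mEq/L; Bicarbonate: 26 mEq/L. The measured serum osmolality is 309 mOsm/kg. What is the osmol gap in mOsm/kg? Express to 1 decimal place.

Calculated osmolality = 2·Na + glucose/18 + urea
= 2·125 + 814/18 + 6.8
= 250 + 45.22 + 6.80
= 302.02 mOsm/kg ≈ 302.0 mOsm/kg
Osmolar gap = measured − calculated = 309 − 302.0 = 7.0 mOsm/kg

7.0 mOsm/kg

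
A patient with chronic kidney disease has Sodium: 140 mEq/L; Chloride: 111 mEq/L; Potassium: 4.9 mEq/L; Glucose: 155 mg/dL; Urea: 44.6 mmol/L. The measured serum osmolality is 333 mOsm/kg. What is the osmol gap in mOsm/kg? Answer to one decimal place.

Calculated osmolality = 2·Na + glucose/18 + urea
= 2·140 + 155/18 + 44.6
= 280 + 8.61 + 44.60
= 333.21 mOsm/kg ≈ 333.2 mOsm/kg
Osmolar gap = measured − calculated = 333 − 333.2 = -0.2 mOsm/kg

-0.2 mOsm/kg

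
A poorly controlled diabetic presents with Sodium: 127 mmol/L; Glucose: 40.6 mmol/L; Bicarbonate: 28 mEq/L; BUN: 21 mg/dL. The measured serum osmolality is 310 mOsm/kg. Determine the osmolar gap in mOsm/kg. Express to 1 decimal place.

7.9 mOsm/kg

Calculated osmolality = 2·Na + glucose + BUN/2.8
= 2·127 + 40.6 + 21/2.8
= 254 + 40.60 + 7.50
= 302.1 mOsm/kg ≈ 302.1 mOsm/kg
Osmolar gap = measured − calculated = 310 − 302.1 = 7.9 mOsm/kg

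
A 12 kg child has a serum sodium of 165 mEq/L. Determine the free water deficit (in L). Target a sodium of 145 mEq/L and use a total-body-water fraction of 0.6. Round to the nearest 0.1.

1.0 L

TBW = 0.6 · 12 = 7.2 L
Free water deficit = TBW · (Na/145 − 1)
= 7.2 · (165/145 − 1)
= 7.2 · 0.1379
= 0.99 L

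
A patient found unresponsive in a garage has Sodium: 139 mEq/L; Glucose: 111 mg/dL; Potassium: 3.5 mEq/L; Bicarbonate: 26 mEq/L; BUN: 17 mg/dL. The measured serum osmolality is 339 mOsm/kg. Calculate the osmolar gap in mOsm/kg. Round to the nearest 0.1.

48.8 mOsm/kg

Calculated osmolality = 2·Na + glucose/18 + BUN/2.8
= 2·139 + 111/18 + 17/2.8
= 278 + 6.17 + 6.07
= 290.24 mOsm/kg ≈ 290.2 mOsm/kg
Osmolar gap = measured − calculated = 339 − 290.2 = 48.8 mOsm/kg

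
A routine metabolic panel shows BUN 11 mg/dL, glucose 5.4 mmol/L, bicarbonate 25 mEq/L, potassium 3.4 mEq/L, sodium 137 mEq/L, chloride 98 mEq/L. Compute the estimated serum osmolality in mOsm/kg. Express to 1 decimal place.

283.3 mOsm/kg

Calculated osmolality = 2·Na + glucose + BUN/2.8
= 2·137 + 5.4 + 11/2.8
= 274 + 5.40 + 3.93
= 283.33 mOsm/kg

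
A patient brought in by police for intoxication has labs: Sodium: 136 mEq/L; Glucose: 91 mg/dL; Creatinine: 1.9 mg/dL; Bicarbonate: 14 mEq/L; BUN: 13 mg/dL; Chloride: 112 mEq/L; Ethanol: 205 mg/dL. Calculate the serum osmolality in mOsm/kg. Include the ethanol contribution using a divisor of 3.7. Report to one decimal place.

Calculated osmolality = 2·Na + glucose/18 + BUN/2.8 + ethanol/3.7
= 2·136 + 91/18 + 13/2.8 + 205/3.7
= 272 + 5.06 + 4.64 + 55.41
= 337.11 mOsm/kg

337.1 mOsm/kg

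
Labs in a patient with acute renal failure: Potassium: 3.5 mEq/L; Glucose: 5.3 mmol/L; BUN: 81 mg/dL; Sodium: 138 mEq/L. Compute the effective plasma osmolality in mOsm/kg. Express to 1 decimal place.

281.3 mOsm/kg

Effective osmolality excludes urea (freely permeant across cell membranes):
2·Na + glucose
= 2·138 + 5.3
= 276 + 5.3
= 281.3 mOsm/kg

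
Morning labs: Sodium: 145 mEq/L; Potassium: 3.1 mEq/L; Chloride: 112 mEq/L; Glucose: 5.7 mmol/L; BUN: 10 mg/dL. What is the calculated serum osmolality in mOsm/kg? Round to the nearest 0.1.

299.3 mOsm/kg

Calculated osmolality = 2·Na + glucose + BUN/2.8
= 2·145 + 5.7 + 10/2.8
= 290 + 5.70 + 3.57
= 299.27 mOsm/kg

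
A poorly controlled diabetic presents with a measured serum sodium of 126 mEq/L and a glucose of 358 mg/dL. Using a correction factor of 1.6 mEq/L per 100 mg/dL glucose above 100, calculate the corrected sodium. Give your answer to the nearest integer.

130 mEq/L

Corrected Na = measured Na + 1.6 · (glucose − 100)/100
= 126 + 1.6 · (358 − 100)/100
= 126 + 4.1
= 130.1 mEq/L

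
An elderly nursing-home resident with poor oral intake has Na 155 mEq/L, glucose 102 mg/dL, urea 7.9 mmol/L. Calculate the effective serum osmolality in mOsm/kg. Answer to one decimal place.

315.7 mOsm/kg

Effective osmolality excludes urea (freely permeant across cell membranes):
2·Na + glucose/18
= 2·155 + 102/18
= 310 + 5.67
= 315.67 mOsm/kg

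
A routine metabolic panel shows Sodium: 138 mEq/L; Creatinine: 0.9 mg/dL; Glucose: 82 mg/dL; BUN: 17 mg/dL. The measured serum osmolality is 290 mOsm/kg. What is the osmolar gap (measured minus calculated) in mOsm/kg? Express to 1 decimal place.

Calculated osmolality = 2·Na + glucose/18 + BUN/2.8
= 2·138 + 82/18 + 17/2.8
= 276 + 4.56 + 6.07
= 286.63 mOsm/kg ≈ 286.6 mOsm/kg
Osmolar gap = measured − calculated = 290 − 286.6 = 3.4 mOsm/kg

3.4 mOsm/kg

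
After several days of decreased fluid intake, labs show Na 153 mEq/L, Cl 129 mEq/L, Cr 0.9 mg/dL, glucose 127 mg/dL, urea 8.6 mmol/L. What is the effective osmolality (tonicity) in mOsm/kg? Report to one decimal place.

313.1 mOsm/kg

Effective osmolality excludes urea (freely permeant across cell membranes):
2·Na + glucose/18
= 2·153 + 127/18
= 306 + 7.06
= 313.06 mOsm/kg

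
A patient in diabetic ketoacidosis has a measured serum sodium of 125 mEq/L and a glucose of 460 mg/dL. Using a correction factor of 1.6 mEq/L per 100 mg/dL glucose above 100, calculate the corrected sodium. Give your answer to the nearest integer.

131 mEq/L

Corrected Na = measured Na + 1.6 · (glucose − 100)/100
= 125 + 1.6 · (460 − 100)/100
= 125 + 5.8
= 130.8 mEq/L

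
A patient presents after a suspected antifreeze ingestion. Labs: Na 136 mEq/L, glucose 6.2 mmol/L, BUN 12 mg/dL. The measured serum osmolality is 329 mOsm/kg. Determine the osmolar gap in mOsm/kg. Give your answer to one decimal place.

Calculated osmolality = 2·Na + glucose + BUN/2.8
= 2·136 + 6.2 + 12/2.8
= 272 + 6.20 + 4.29
= 282.49 mOsm/kg ≈ 282.5 mOsm/kg
Osmolar gap = measured − calculated = 329 − 282.5 = 46.5 mOsm/kg

46.5 mOsm/kg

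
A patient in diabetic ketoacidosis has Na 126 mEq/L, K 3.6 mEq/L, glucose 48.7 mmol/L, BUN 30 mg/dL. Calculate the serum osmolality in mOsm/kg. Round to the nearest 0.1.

311.4 mOsm/kg

Calculated osmolality = 2·Na + glucose + BUN/2.8
= 2·126 + 48.7 + 30/2.8
= 252 + 48.70 + 10.71
= 311.41 mOsm/kg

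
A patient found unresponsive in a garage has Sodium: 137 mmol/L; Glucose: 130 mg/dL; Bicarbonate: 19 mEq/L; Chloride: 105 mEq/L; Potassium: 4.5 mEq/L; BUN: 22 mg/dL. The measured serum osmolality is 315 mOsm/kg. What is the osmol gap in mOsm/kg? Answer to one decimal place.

Calculated osmolality = 2·Na + glucose/18 + BUN/2.8
= 2·137 + 130/18 + 22/2.8
= 274 + 7.22 + 7.86
= 289.08 mOsm/kg ≈ 289.1 mOsm/kg
Osmolar gap = measured − calculated = 315 − 289.1 = 25.9 mOsm/kg

25.9 mOsm/kg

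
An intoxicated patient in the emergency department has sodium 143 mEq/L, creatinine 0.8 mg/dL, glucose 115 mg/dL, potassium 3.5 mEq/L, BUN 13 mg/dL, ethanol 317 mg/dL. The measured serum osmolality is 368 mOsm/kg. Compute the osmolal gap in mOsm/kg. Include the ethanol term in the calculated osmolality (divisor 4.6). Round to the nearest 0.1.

2.1 mOsm/kg

Calculated osmolality = 2·Na + glucose/18 + BUN/2.8 + ethanol/4.6
= 2·143 + 115/18 + 13/2.8 + 317/4.6
= 286 + 6.39 + 4.64 + 68.91
= 365.94 mOsm/kg ≈ 365.9 mOsm/kg
Osmolar gap = measured − calculated = 368 − 365.9 = 2.1 mOsm/kg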